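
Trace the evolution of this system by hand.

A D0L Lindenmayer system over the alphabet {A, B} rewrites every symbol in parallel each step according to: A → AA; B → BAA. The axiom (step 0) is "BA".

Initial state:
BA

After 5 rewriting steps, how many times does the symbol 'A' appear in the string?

step 0: BA
step 1: BAAAA
step 2: BAAAAAAAAAA
step 3: BAAAAAAAAAAAAAAAAAAAAAA
step 4: BAAAAAAAAAAAAAAAAAAAAAAAAAAAAAAAAAAAAAAAAAAAAAA
step 5: BAAAAAAAAAAAAAAAAAAAAAAAAAAAAAAAAAAAAAAAAAAAAAAAAAAAAAAAAAAAAAAAAAAAAAAAAAAAAAAAAAAAAAAAAAAAAAA

94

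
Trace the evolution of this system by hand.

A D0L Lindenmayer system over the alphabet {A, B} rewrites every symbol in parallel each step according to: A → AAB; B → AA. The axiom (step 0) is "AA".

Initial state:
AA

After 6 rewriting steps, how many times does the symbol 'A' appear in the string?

[0] AA
[1] AABAAB
[2] AABAABAAAABAABAA
[3] AABAABAAAABAABAAAABAABAABAABAAAABAABAAAABAAB
[4] AABAABAAAABAABAAAABAABAABAABAAAABAABAAAABAABAABAABAAAABAABAAAABAABAAAABAABAAAABAABAABAABAAAABAABAAAABAABAABAABAAAABAABAA
[5] AABAABAAAABAABAAAABAABAABAABAAAABAABAAAABAABAABAABAAAABAAB…BAABAAAABAABAAAABAABAAAABAABAAAABAABAABAABAAAABAABAAAABAAB  (len 328)
[6] AABAABAAAABAABAAAABAABAABAABAAAABAABAAAABAABAABAABAAAABAAB…BAABAAAABAABAAAABAABAABAABAAAABAABAAAABAABAABAABAAAABAABAA  (len 896)

656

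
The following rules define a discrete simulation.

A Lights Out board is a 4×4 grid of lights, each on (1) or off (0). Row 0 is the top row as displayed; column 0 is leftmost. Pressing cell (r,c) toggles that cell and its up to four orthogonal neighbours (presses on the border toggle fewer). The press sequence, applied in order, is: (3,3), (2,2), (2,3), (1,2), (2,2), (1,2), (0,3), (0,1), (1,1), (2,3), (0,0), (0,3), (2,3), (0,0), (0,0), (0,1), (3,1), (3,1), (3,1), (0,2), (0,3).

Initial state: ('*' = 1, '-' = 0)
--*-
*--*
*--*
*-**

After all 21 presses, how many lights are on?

12

step 0: --*-
*--*
*--*
*-**
step 1: --*-
*--*
*---
*---
step 2: --*-
*-**
****
*-*-
step 3: --*-
*-*-
**--
*-**
step 4: ----
**-*
***-
*-**
step 5: ----
****
*--*
*--*
step 6: --*-
*---
*-**
*--*
step 7: ---*
*--*
*-**
*--*
step 8: ****
**-*
*-**
*--*
step 9: *-**
--**
****
*--*
step 10: *-**
--*-
**--
*---
step 11: -***
*-*-
**--
*---
step 12: -*--
*-**
**--
*---
step 13: -*--
*-*-
****
*--*
step 14: *---
--*-
****
*--*
step 15: -*--
*-*-
****
*--*
step 16: *-*-
***-
****
*--*
step 17: *-*-
***-
*-**
-***
step 18: *-*-
***-
****
*--*
step 19: *-*-
***-
*-**
-***
step 20: **-*
**--
*-**
-***
step 21: ***-
**-*
*-**
-***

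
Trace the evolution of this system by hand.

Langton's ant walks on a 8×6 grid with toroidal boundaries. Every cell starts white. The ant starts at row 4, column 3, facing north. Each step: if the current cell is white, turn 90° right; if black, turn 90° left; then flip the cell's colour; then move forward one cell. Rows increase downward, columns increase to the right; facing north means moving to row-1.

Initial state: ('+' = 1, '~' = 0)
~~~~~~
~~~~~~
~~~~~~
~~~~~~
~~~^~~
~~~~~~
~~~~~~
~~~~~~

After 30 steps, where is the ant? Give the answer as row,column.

5,2

k=0  ~~~~~~
~~~~~~
~~~~~~
~~~~~~
~~~^~~
~~~~~~
~~~~~~
~~~~~~
k=1  ~~~~~~
~~~~~~
~~~~~~
~~~~~~
~~~+>~
~~~~~~
~~~~~~
~~~~~~
k=2  ~~~~~~
~~~~~~
~~~~~~
~~~~~~
~~~++~
~~~~v~
~~~~~~
~~~~~~
k=3  ~~~~~~
~~~~~~
~~~~~~
~~~~~~
~~~++~
~~~<+~
~~~~~~
~~~~~~
k=4  ~~~~~~
~~~~~~
~~~~~~
~~~~~~
~~~^+~
~~~++~
~~~~~~
~~~~~~
k=5  ~~~~~~
~~~~~~
~~~~~~
~~~~~~
~~<~+~
~~~++~
~~~~~~
~~~~~~
k=6  ~~~~~~
~~~~~~
~~~~~~
~~^~~~
~~+~+~
~~~++~
~~~~~~
~~~~~~
k=7  ~~~~~~
~~~~~~
~~~~~~
~~+>~~
~~+~+~
~~~++~
~~~~~~
~~~~~~
k=8  ~~~~~~
~~~~~~
~~~~~~
~~++~~
~~+v+~
~~~++~
~~~~~~
~~~~~~
k=9  ~~~~~~
~~~~~~
~~~~~~
~~++~~
~~<++~
~~~++~
~~~~~~
~~~~~~
k=10  ~~~~~~
~~~~~~
~~~~~~
~~++~~
~~~++~
~~v++~
~~~~~~
~~~~~~
k=11  ~~~~~~
~~~~~~
~~~~~~
~~++~~
~~~++~
~<+++~
~~~~~~
~~~~~~
k=12  ~~~~~~
~~~~~~
~~~~~~
~~++~~
~^~++~
~++++~
~~~~~~
~~~~~~
k=13  ~~~~~~
~~~~~~
~~~~~~
~~++~~
~+>++~
~++++~
~~~~~~
~~~~~~
k=14  ~~~~~~
~~~~~~
~~~~~~
~~++~~
~++++~
~+v++~
~~~~~~
~~~~~~
k=15  ~~~~~~
~~~~~~
~~~~~~
~~++~~
~++++~
~+~>+~
~~~~~~
~~~~~~
k=16  ~~~~~~
~~~~~~
~~~~~~
~~++~~
~++^+~
~+~~+~
~~~~~~
~~~~~~
k=17  ~~~~~~
~~~~~~
~~~~~~
~~++~~
~+<~+~
~+~~+~
~~~~~~
~~~~~~
k=18  ~~~~~~
~~~~~~
~~~~~~
~~++~~
~+~~+~
~+v~+~
~~~~~~
~~~~~~
k=19  ~~~~~~
~~~~~~
~~~~~~
~~++~~
~+~~+~
~<+~+~
~~~~~~
~~~~~~
k=20  ~~~~~~
~~~~~~
~~~~~~
~~++~~
~+~~+~
~~+~+~
~v~~~~
~~~~~~
k=21  ~~~~~~
~~~~~~
~~~~~~
~~++~~
~+~~+~
~~+~+~
<+~~~~
~~~~~~
k=22  ~~~~~~
~~~~~~
~~~~~~
~~++~~
~+~~+~
^~+~+~
++~~~~
~~~~~~
k=23  ~~~~~~
~~~~~~
~~~~~~
~~++~~
~+~~+~
+>+~+~
++~~~~
~~~~~~
k=24  ~~~~~~
~~~~~~
~~~~~~
~~++~~
~+~~+~
+++~+~
+v~~~~
~~~~~~
k=25  ~~~~~~
~~~~~~
~~~~~~
~~++~~
~+~~+~
+++~+~
+~>~~~
~~~~~~
k=26  ~~~~~~
~~~~~~
~~~~~~
~~++~~
~+~~+~
+++~+~
+~+~~~
~~v~~~
k=27  ~~~~~~
~~~~~~
~~~~~~
~~++~~
~+~~+~
+++~+~
+~+~~~
~<+~~~
k=28  ~~~~~~
~~~~~~
~~~~~~
~~++~~
~+~~+~
+++~+~
+^+~~~
~++~~~
k=29  ~~~~~~
~~~~~~
~~~~~~
~~++~~
~+~~+~
+++~+~
++>~~~
~++~~~
k=30  ~~~~~~
~~~~~~
~~~~~~
~~++~~
~+~~+~
++^~+~
++~~~~
~++~~~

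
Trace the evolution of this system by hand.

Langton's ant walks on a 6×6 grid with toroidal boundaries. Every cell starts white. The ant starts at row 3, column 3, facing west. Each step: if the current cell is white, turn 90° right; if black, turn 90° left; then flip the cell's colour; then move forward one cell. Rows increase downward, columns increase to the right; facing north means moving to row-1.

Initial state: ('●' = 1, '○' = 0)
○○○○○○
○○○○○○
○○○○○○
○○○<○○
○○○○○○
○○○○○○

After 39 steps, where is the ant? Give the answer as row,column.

step 0: ○○○○○○
○○○○○○
○○○○○○
○○○<○○
○○○○○○
○○○○○○
step 1: ○○○○○○
○○○○○○
○○○^○○
○○○●○○
○○○○○○
○○○○○○
step 2: ○○○○○○
○○○○○○
○○○●>○
○○○●○○
○○○○○○
○○○○○○
step 3: ○○○○○○
○○○○○○
○○○●●○
○○○●v○
○○○○○○
○○○○○○
step 4: ○○○○○○
○○○○○○
○○○●●○
○○○<●○
○○○○○○
○○○○○○
step 5: ○○○○○○
○○○○○○
○○○●●○
○○○○●○
○○○v○○
○○○○○○
step 6: ○○○○○○
○○○○○○
○○○●●○
○○○○●○
○○<●○○
○○○○○○
step 7: ○○○○○○
○○○○○○
○○○●●○
○○^○●○
○○●●○○
○○○○○○
step 8: ○○○○○○
○○○○○○
○○○●●○
○○●>●○
○○●●○○
○○○○○○
step 9: ○○○○○○
○○○○○○
○○○●●○
○○●●●○
○○●v○○
○○○○○○
step 10: ○○○○○○
○○○○○○
○○○●●○
○○●●●○
○○●○>○
○○○○○○
step 11: ○○○○○○
○○○○○○
○○○●●○
○○●●●○
○○●○●○
○○○○v○
step 12: ○○○○○○
○○○○○○
○○○●●○
○○●●●○
○○●○●○
○○○<●○
step 13: ○○○○○○
○○○○○○
○○○●●○
○○●●●○
○○●^●○
○○○●●○
step 14: ○○○○○○
○○○○○○
○○○●●○
○○●●●○
○○●●>○
○○○●●○
step 15: ○○○○○○
○○○○○○
○○○●●○
○○●●^○
○○●●○○
○○○●●○
step 16: ○○○○○○
○○○○○○
○○○●●○
○○●<○○
○○●●○○
○○○●●○
step 17: ○○○○○○
○○○○○○
○○○●●○
○○●○○○
○○●v○○
○○○●●○
step 18: ○○○○○○
○○○○○○
○○○●●○
○○●○○○
○○●○>○
○○○●●○
step 19: ○○○○○○
○○○○○○
○○○●●○
○○●○○○
○○●○●○
○○○●v○
step 20: ○○○○○○
○○○○○○
○○○●●○
○○●○○○
○○●○●○
○○○●○>
step 21: ○○○○○v
○○○○○○
○○○●●○
○○●○○○
○○●○●○
○○○●○●
step 22: ○○○○<●
○○○○○○
○○○●●○
○○●○○○
○○●○●○
○○○●○●
step 23: ○○○○●●
○○○○○○
○○○●●○
○○●○○○
○○●○●○
○○○●^●
step 24: ○○○○●●
○○○○○○
○○○●●○
○○●○○○
○○●○●○
○○○●●>
step 25: ○○○○●●
○○○○○○
○○○●●○
○○●○○○
○○●○●^
○○○●●○
step 26: ○○○○●●
○○○○○○
○○○●●○
○○●○○○
>○●○●●
○○○●●○
step 27: ○○○○●●
○○○○○○
○○○●●○
○○●○○○
●○●○●●
v○○●●○
step 28: ○○○○●●
○○○○○○
○○○●●○
○○●○○○
●○●○●●
●○○●●<
step 29: ○○○○●●
○○○○○○
○○○●●○
○○●○○○
●○●○●^
●○○●●●
step 30: ○○○○●●
○○○○○○
○○○●●○
○○●○○○
●○●○<○
●○○●●●
step 31: ○○○○●●
○○○○○○
○○○●●○
○○●○○○
●○●○○○
●○○●v●
step 32: ○○○○●●
○○○○○○
○○○●●○
○○●○○○
●○●○○○
●○○●○>
step 33: ○○○○●●
○○○○○○
○○○●●○
○○●○○○
●○●○○^
●○○●○○
step 34: ○○○○●●
○○○○○○
○○○●●○
○○●○○○
>○●○○●
●○○●○○
step 35: ○○○○●●
○○○○○○
○○○●●○
^○●○○○
○○●○○●
●○○●○○
step 36: ○○○○●●
○○○○○○
○○○●●○
●>●○○○
○○●○○●
●○○●○○
step 37: ○○○○●●
○○○○○○
○○○●●○
●●●○○○
○v●○○●
●○○●○○
step 38: ○○○○●●
○○○○○○
○○○●●○
●●●○○○
<●●○○●
●○○●○○
step 39: ○○○○●●
○○○○○○
○○○●●○
^●●○○○
●●●○○●
●○○●○○

3,0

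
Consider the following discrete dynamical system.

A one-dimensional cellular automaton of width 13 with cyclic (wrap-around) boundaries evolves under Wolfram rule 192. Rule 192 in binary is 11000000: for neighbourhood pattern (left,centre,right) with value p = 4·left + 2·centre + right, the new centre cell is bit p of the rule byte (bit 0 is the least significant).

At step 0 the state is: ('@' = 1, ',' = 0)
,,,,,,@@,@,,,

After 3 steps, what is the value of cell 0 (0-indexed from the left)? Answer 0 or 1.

0

[0] ,,,,,,@@,@,,,
[1] ,,,,,,,@,,,,,
[2] ,,,,,,,,,,,,,
[3] ,,,,,,,,,,,,,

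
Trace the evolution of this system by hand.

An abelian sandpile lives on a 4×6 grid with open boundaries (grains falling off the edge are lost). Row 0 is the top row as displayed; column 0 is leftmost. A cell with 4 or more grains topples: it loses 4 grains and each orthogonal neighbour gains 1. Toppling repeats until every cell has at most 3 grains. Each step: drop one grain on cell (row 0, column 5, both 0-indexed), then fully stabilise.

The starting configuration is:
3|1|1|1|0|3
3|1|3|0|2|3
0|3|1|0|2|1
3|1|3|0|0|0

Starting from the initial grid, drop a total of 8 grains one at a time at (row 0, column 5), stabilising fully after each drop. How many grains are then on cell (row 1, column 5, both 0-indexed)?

t=0: 3|1|1|1|0|3
3|1|3|0|2|3
0|3|1|0|2|1
3|1|3|0|0|0
t=1: 3|1|1|1|1|1
3|1|3|0|3|0
0|3|1|0|2|2
3|1|3|0|0|0
t=2: 3|1|1|1|1|2
3|1|3|0|3|0
0|3|1|0|2|2
3|1|3|0|0|0
t=3: 3|1|1|1|1|3
3|1|3|0|3|0
0|3|1|0|2|2
3|1|3|0|0|0
t=4: 3|1|1|1|2|0
3|1|3|0|3|1
0|3|1|0|2|2
3|1|3|0|0|0
t=5: 3|1|1|1|2|1
3|1|3|0|3|1
0|3|1|0|2|2
3|1|3|0|0|0
t=6: 3|1|1|1|2|2
3|1|3|0|3|1
0|3|1|0|2|2
3|1|3|0|0|0
t=7: 3|1|1|1|2|3
3|1|3|0|3|1
0|3|1|0|2|2
3|1|3|0|0|0
t=8: 3|1|1|1|3|0
3|1|3|0|3|2
0|3|1|0|2|2
3|1|3|0|0|0

2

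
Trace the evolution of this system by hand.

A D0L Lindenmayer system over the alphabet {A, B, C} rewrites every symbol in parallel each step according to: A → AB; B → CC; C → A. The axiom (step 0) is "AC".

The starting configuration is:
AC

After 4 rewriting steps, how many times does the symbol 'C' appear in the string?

t=0: AC
t=1: ABA
t=2: ABCCAB
t=3: ABCCAAABCC
t=4: ABCCAAABABABCCAA

4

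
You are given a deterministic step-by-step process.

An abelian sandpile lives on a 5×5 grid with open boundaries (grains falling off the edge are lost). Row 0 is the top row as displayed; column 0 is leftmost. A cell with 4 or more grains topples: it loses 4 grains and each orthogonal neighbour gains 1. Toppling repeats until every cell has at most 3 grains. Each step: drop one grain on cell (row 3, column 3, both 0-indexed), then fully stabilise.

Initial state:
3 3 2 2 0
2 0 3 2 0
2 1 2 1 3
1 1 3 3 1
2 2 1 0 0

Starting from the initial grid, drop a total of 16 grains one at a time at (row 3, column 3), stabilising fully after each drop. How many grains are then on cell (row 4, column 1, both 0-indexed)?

t=0: 3 3 2 2 0
2 0 3 2 0
2 1 2 1 3
1 1 3 3 1
2 2 1 0 0
t=1: 3 3 2 2 0
2 0 3 2 0
2 1 3 2 3
1 2 0 1 2
2 2 2 1 0
t=2: 3 3 2 2 0
2 0 3 2 0
2 1 3 2 3
1 2 0 2 2
2 2 2 1 0
t=3: 3 3 2 2 0
2 0 3 2 0
2 1 3 2 3
1 2 0 3 2
2 2 2 1 0
t=4: 3 3 2 2 0
2 0 3 2 0
2 1 3 3 3
1 2 1 0 3
2 2 2 2 0
t=5: 3 3 2 2 0
2 0 3 2 0
2 1 3 3 3
1 2 1 1 3
2 2 2 2 0
t=6: 3 3 2 2 0
2 0 3 2 0
2 1 3 3 3
1 2 1 2 3
2 2 2 2 0
t=7: 3 3 2 2 0
2 0 3 2 0
2 1 3 3 3
1 2 1 3 3
2 2 2 2 0
t=8: 3 3 3 3 0
2 1 1 0 2
2 2 1 3 1
1 2 3 2 1
2 2 2 3 1
t=9: 3 3 3 3 0
2 1 1 0 2
2 2 1 3 1
1 2 3 3 1
2 2 2 3 1
t=10: 3 3 3 3 0
2 1 1 1 2
2 2 3 0 2
1 3 1 3 2
2 3 0 1 2
t=11: 3 3 3 3 0
2 1 1 1 2
2 2 3 1 2
1 3 2 0 3
2 3 0 2 2
t=12: 3 3 3 3 0
2 1 1 1 2
2 2 3 1 2
1 3 2 1 3
2 3 0 2 2
t=13: 3 3 3 3 0
2 1 1 1 2
2 2 3 1 2
1 3 2 2 3
2 3 0 2 2
t=14: 3 3 3 3 0
2 1 1 1 2
2 2 3 1 2
1 3 2 3 3
2 3 0 2 2
t=15: 3 3 3 3 0
2 1 1 1 2
2 2 3 2 3
1 3 3 1 0
2 3 0 3 3
t=16: 3 3 3 3 0
2 1 1 1 2
2 2 3 2 3
1 3 3 2 0
2 3 0 3 3

3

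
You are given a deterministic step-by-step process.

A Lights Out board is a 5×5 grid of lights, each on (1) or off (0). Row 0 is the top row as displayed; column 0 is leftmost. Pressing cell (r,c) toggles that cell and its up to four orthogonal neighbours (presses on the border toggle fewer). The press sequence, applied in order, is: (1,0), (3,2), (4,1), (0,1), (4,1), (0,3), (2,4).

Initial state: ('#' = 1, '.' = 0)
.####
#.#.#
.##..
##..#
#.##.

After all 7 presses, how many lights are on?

12

t=0: .####
#.#.#
.##..
##..#
#.##.
t=1: #####
.##.#
###..
##..#
#.##.
t=2: #####
.##.#
##...
#.###
#..#.
t=3: #####
.##.#
##...
#####
.###.
t=4: ...##
..#.#
##...
#####
.###.
t=5: ...##
..#.#
##...
#.###
#..#.
t=6: ..#..
..###
##...
#.###
#..#.
t=7: ..#..
..##.
##.##
#.##.
#..#.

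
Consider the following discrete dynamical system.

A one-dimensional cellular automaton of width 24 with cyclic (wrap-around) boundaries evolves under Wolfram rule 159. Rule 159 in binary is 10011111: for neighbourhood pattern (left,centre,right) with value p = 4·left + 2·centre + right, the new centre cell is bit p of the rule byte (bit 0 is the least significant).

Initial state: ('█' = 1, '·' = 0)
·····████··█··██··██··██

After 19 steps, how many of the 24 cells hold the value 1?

gen 0: ·····████··█··██··██··██
gen 1: ████████·██████·███·███·
gen 2: ███████··█████··██··██··
gen 3: ██████·██████·███·███·██
gen 4: █████··█████··██··██··██
gen 5: ████·██████·███·███·████
gen 6: ███··█████··██··██··████
gen 7: ██·██████·███·███·██████
gen 8: █··█████··██··██··██████
gen 9: ·██████·███·███·████████
gen 10: ·█████··██··██··███████·
gen 11: █████·███·███·████████·█
gen 12: ████··██··██··███████··█
gen 13: ███·███·███·████████·███
gen 14: ██··██··██··███████··███
gen 15: █·███·███·████████·█████
gen 16: ··██··██··███████··█████
gen 17: ███·███·████████·██████·
gen 18: ██··██··███████··█████··
gen 19: █·███·████████·██████·██

20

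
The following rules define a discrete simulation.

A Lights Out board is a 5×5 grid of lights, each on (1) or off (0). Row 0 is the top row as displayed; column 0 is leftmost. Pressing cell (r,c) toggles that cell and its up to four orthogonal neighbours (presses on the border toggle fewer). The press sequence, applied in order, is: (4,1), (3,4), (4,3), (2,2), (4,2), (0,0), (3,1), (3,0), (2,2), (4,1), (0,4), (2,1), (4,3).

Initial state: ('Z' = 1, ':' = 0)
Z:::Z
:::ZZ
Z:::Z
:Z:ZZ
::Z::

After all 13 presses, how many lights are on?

step 0: Z:::Z
:::ZZ
Z:::Z
:Z:ZZ
::Z::
step 1: Z:::Z
:::ZZ
Z:::Z
:::ZZ
ZZ:::
step 2: Z:::Z
:::ZZ
Z::::
:::::
ZZ::Z
step 3: Z:::Z
:::ZZ
Z::::
:::Z:
ZZZZ:
step 4: Z:::Z
::ZZZ
ZZZZ:
::ZZ:
ZZZZ:
step 5: Z:::Z
::ZZZ
ZZZZ:
:::Z:
Z::::
step 6: :Z::Z
Z:ZZZ
ZZZZ:
:::Z:
Z::::
step 7: :Z::Z
Z:ZZZ
Z:ZZ:
ZZZZ:
ZZ:::
step 8: :Z::Z
Z:ZZZ
::ZZ:
::ZZ:
:Z:::
step 9: :Z::Z
Z::ZZ
:Z:::
:::Z:
:Z:::
step 10: :Z::Z
Z::ZZ
:Z:::
:Z:Z:
Z:Z::
step 11: :Z:Z:
Z::Z:
:Z:::
:Z:Z:
Z:Z::
step 12: :Z:Z:
ZZ:Z:
Z:Z::
:::Z:
Z:Z::
step 13: :Z:Z:
ZZ:Z:
Z:Z::
:::::
Z::ZZ

10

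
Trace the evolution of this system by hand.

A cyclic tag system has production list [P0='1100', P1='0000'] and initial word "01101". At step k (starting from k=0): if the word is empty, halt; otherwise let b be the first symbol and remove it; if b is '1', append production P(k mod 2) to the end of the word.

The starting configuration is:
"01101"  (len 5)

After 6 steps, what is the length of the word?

k=0  "01101"  (len 5)
k=1  "1101"  (len 4)
k=2  "1010000"  (len 7)
k=3  "0100001100"  (len 10)
k=4  "100001100"  (len 9)
k=5  "000011001100"  (len 12)
k=6  "00011001100"  (len 11)

11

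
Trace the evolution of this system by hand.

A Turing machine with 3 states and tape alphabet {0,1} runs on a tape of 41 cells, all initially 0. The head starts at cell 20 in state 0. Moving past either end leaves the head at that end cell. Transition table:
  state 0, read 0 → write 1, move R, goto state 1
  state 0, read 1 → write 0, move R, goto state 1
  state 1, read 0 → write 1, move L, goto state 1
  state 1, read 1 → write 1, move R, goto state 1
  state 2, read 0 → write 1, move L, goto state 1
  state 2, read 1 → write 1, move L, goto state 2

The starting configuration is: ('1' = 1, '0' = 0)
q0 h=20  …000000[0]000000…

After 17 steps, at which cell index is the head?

t=0: q0 h=20  …000000[0]000000…
t=1: q1 h=21  …000001[0]000000…
t=2: q1 h=20  …000000[1]100000…
t=3: q1 h=21  …000001[1]000000…
t=4: q1 h=22  …000011[0]000000…
t=5: q1 h=21  …000001[1]100000…
t=6: q1 h=22  …000011[1]000000…
t=7: q1 h=23  …000111[0]000000…
t=8: q1 h=22  …000011[1]100000…
t=9: q1 h=23  …000111[1]000000…
t=10: q1 h=24  …001111[0]000000…
t=11: q1 h=23  …000111[1]100000…
t=12: q1 h=24  …001111[1]000000…
t=13: q1 h=25  …011111[0]000000…
t=14: q1 h=24  …001111[1]100000…
t=15: q1 h=25  …011111[1]000000…
t=16: q1 h=26  …111111[0]000000…
t=17: q1 h=25  …011111[1]100000…

25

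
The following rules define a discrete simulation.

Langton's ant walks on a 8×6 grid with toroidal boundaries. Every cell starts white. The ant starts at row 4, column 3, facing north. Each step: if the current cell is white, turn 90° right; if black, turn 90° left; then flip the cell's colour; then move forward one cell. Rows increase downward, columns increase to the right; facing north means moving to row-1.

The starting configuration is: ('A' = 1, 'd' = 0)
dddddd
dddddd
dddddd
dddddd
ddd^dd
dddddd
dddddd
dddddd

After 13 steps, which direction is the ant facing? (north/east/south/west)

k=0  dddddd
dddddd
dddddd
dddddd
ddd^dd
dddddd
dddddd
dddddd
k=1  dddddd
dddddd
dddddd
dddddd
dddA>d
dddddd
dddddd
dddddd
k=2  dddddd
dddddd
dddddd
dddddd
dddAAd
ddddvd
dddddd
dddddd
k=3  dddddd
dddddd
dddddd
dddddd
dddAAd
ddd<Ad
dddddd
dddddd
k=4  dddddd
dddddd
dddddd
dddddd
ddd^Ad
dddAAd
dddddd
dddddd
k=5  dddddd
dddddd
dddddd
dddddd
dd<dAd
dddAAd
dddddd
dddddd
k=6  dddddd
dddddd
dddddd
dd^ddd
ddAdAd
dddAAd
dddddd
dddddd
k=7  dddddd
dddddd
dddddd
ddA>dd
ddAdAd
dddAAd
dddddd
dddddd
k=8  dddddd
dddddd
dddddd
ddAAdd
ddAvAd
dddAAd
dddddd
dddddd
k=9  dddddd
dddddd
dddddd
ddAAdd
dd<AAd
dddAAd
dddddd
dddddd
k=10  dddddd
dddddd
dddddd
ddAAdd
dddAAd
ddvAAd
dddddd
dddddd
k=11  dddddd
dddddd
dddddd
ddAAdd
dddAAd
d<AAAd
dddddd
dddddd
k=12  dddddd
dddddd
dddddd
ddAAdd
d^dAAd
dAAAAd
dddddd
dddddd
k=13  dddddd
dddddd
dddddd
ddAAdd
dA>AAd
dAAAAd
dddddd
dddddd

east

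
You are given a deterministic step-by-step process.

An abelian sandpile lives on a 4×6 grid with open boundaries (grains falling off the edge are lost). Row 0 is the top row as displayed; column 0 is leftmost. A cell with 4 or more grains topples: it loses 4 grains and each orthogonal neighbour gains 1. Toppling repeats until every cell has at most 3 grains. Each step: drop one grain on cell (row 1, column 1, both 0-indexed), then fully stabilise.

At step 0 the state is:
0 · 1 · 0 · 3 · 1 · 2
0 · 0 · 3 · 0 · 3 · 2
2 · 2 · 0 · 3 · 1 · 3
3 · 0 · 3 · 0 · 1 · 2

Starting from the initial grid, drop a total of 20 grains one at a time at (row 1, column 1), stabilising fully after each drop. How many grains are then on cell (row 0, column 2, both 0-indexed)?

3

k=0  0 · 1 · 0 · 3 · 1 · 2
0 · 0 · 3 · 0 · 3 · 2
2 · 2 · 0 · 3 · 1 · 3
3 · 0 · 3 · 0 · 1 · 2
k=1  0 · 1 · 0 · 3 · 1 · 2
0 · 1 · 3 · 0 · 3 · 2
2 · 2 · 0 · 3 · 1 · 3
3 · 0 · 3 · 0 · 1 · 2
k=2  0 · 1 · 0 · 3 · 1 · 2
0 · 2 · 3 · 0 · 3 · 2
2 · 2 · 0 · 3 · 1 · 3
3 · 0 · 3 · 0 · 1 · 2
k=3  0 · 1 · 0 · 3 · 1 · 2
0 · 3 · 3 · 0 · 3 · 2
2 · 2 · 0 · 3 · 1 · 3
3 · 0 · 3 · 0 · 1 · 2
k=4  0 · 2 · 1 · 3 · 1 · 2
1 · 1 · 0 · 1 · 3 · 2
2 · 3 · 1 · 3 · 1 · 3
3 · 0 · 3 · 0 · 1 · 2
k=5  0 · 2 · 1 · 3 · 1 · 2
1 · 2 · 0 · 1 · 3 · 2
2 · 3 · 1 · 3 · 1 · 3
3 · 0 · 3 · 0 · 1 · 2
k=6  0 · 2 · 1 · 3 · 1 · 2
1 · 3 · 0 · 1 · 3 · 2
2 · 3 · 1 · 3 · 1 · 3
3 · 0 · 3 · 0 · 1 · 2
k=7  0 · 3 · 1 · 3 · 1 · 2
2 · 1 · 1 · 1 · 3 · 2
3 · 0 · 2 · 3 · 1 · 3
3 · 1 · 3 · 0 · 1 · 2
k=8  0 · 3 · 1 · 3 · 1 · 2
2 · 2 · 1 · 1 · 3 · 2
3 · 0 · 2 · 3 · 1 · 3
3 · 1 · 3 · 0 · 1 · 2
k=9  0 · 3 · 1 · 3 · 1 · 2
2 · 3 · 1 · 1 · 3 · 2
3 · 0 · 2 · 3 · 1 · 3
3 · 1 · 3 · 0 · 1 · 2
k=10  1 · 0 · 2 · 3 · 1 · 2
3 · 1 · 2 · 1 · 3 · 2
3 · 1 · 2 · 3 · 1 · 3
3 · 1 · 3 · 0 · 1 · 2
k=11  1 · 0 · 2 · 3 · 1 · 2
3 · 2 · 2 · 1 · 3 · 2
3 · 1 · 2 · 3 · 1 · 3
3 · 1 · 3 · 0 · 1 · 2
k=12  1 · 0 · 2 · 3 · 1 · 2
3 · 3 · 2 · 1 · 3 · 2
3 · 1 · 2 · 3 · 1 · 3
3 · 1 · 3 · 0 · 1 · 2
k=13  2 · 1 · 2 · 3 · 1 · 2
1 · 1 · 3 · 1 · 3 · 2
1 · 3 · 2 · 3 · 1 · 3
0 · 2 · 3 · 0 · 1 · 2
k=14  2 · 1 · 2 · 3 · 1 · 2
1 · 2 · 3 · 1 · 3 · 2
1 · 3 · 2 · 3 · 1 · 3
0 · 2 · 3 · 0 · 1 · 2
k=15  2 · 1 · 2 · 3 · 1 · 2
1 · 3 · 3 · 1 · 3 · 2
1 · 3 · 2 · 3 · 1 · 3
0 · 2 · 3 · 0 · 1 · 2
k=16  2 · 2 · 3 · 3 · 1 · 2
2 · 2 · 1 · 3 · 3 · 2
2 · 2 · 2 · 0 · 2 · 3
1 · 0 · 1 · 2 · 1 · 2
k=17  2 · 2 · 3 · 3 · 1 · 2
2 · 3 · 1 · 3 · 3 · 2
2 · 2 · 2 · 0 · 2 · 3
1 · 0 · 1 · 2 · 1 · 2
k=18  2 · 3 · 3 · 3 · 1 · 2
3 · 0 · 2 · 3 · 3 · 2
2 · 3 · 2 · 0 · 2 · 3
1 · 0 · 1 · 2 · 1 · 2
k=19  2 · 3 · 3 · 3 · 1 · 2
3 · 1 · 2 · 3 · 3 · 2
2 · 3 · 2 · 0 · 2 · 3
1 · 0 · 1 · 2 · 1 · 2
k=20  2 · 3 · 3 · 3 · 1 · 2
3 · 2 · 2 · 3 · 3 · 2
2 · 3 · 2 · 0 · 2 · 3
1 · 0 · 1 · 2 · 1 · 2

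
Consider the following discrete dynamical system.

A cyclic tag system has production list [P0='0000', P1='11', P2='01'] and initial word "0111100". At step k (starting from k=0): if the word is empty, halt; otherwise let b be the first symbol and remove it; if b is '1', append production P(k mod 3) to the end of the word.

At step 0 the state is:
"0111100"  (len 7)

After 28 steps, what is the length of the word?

19

step 0: "0111100"  (len 7)
step 1: "111100"  (len 6)
step 2: "1110011"  (len 7)
step 3: "11001101"  (len 8)
step 4: "10011010000"  (len 11)
step 5: "001101000011"  (len 12)
step 6: "01101000011"  (len 11)
step 7: "1101000011"  (len 10)
step 8: "10100001111"  (len 11)
step 9: "010000111101"  (len 12)
step 10: "10000111101"  (len 11)
step 11: "000011110111"  (len 12)
step 12: "00011110111"  (len 11)
step 13: "0011110111"  (len 10)
step 14: "011110111"  (len 9)
step 15: "11110111"  (len 8)
step 16: "11101110000"  (len 11)
step 17: "110111000011"  (len 12)
step 18: "1011100001101"  (len 13)
step 19: "0111000011010000"  (len 16)
step 20: "111000011010000"  (len 15)
step 21: "1100001101000001"  (len 16)
step 22: "1000011010000010000"  (len 19)
step 23: "00001101000001000011"  (len 20)
step 24: "0001101000001000011"  (len 19)
step 25: "001101000001000011"  (len 18)
step 26: "01101000001000011"  (len 17)
step 27: "1101000001000011"  (len 16)
step 28: "1010000010000110000"  (len 19)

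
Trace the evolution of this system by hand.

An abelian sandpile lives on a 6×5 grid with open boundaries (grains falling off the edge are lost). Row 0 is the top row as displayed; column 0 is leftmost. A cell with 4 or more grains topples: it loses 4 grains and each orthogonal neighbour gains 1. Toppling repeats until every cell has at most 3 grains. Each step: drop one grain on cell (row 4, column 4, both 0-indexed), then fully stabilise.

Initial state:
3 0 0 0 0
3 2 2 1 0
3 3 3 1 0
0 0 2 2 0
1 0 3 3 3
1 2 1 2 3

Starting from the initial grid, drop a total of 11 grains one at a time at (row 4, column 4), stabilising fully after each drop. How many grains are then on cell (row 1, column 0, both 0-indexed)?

gen 0: 3 0 0 0 0
3 2 2 1 0
3 3 3 1 0
0 0 2 2 0
1 0 3 3 3
1 2 1 2 3
gen 1: 3 0 0 0 0
3 2 2 1 0
3 3 3 1 0
0 0 3 3 1
1 1 0 2 2
1 2 3 0 1
gen 2: 3 0 0 0 0
3 2 2 1 0
3 3 3 1 0
0 0 3 3 1
1 1 0 2 3
1 2 3 0 1
gen 3: 3 0 0 0 0
3 2 2 1 0
3 3 3 1 0
0 0 3 3 2
1 1 0 3 0
1 2 3 0 2
gen 4: 3 0 0 0 0
3 2 2 1 0
3 3 3 1 0
0 0 3 3 2
1 1 0 3 1
1 2 3 0 2
gen 5: 3 0 0 0 0
3 2 2 1 0
3 3 3 1 0
0 0 3 3 2
1 1 0 3 2
1 2 3 0 2
gen 6: 3 0 0 0 0
3 2 2 1 0
3 3 3 1 0
0 0 3 3 2
1 1 0 3 3
1 2 3 0 2
gen 7: 0 2 1 0 0
2 1 0 2 0
1 2 2 3 1
1 2 1 2 0
1 1 2 1 2
1 2 3 1 3
gen 8: 0 2 1 0 0
2 1 0 2 0
1 2 2 3 1
1 2 1 2 0
1 1 2 1 3
1 2 3 1 3
gen 9: 0 2 1 0 0
2 1 0 2 0
1 2 2 3 1
1 2 1 2 1
1 1 2 2 1
1 2 3 2 0
gen 10: 0 2 1 0 0
2 1 0 2 0
1 2 2 3 1
1 2 1 2 1
1 1 2 2 2
1 2 3 2 0
gen 11: 0 2 1 0 0
2 1 0 2 0
1 2 2 3 1
1 2 1 2 1
1 1 2 2 3
1 2 3 2 0

2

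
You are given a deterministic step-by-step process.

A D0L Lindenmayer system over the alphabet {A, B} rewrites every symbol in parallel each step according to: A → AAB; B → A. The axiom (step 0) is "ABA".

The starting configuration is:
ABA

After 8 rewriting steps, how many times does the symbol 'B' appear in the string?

gen 0: ABA
gen 1: AABAAAB
gen 2: AABAABAAABAABAABA
gen 3: AABAABAAABAABAAABAABAABAAABAABAAABAABAAAB
gen 4: AABAABAAABAABAAABAABAABAAABAABAAABAABAABAAABAABAAABAABAAABAABAABAAABAABAAABAABAABAAABAABAAABAABAABA
gen 5: AABAABAAABAABAAABAABAABAAABAABAAABAABAABAAABAABAAABAABAAAB…AABAABAAABAABAAABAABAABAAABAABAAABAABAABAAABAABAAABAABAAAB  (len 239)
gen 6: AABAABAAABAABAAABAABAABAAABAABAAABAABAABAAABAABAAABAABAAAB…AABAABAAABAABAAABAABAABAAABAABAAABAABAABAAABAABAAABAABAABA  (len 577)
gen 7: AABAABAAABAABAAABAABAABAAABAABAAABAABAABAAABAABAAABAABAAAB…AABAABAAABAABAAABAABAABAAABAABAAABAABAABAAABAABAAABAABAAAB  (len 1393)
gen 8: AABAABAAABAABAAABAABAABAAABAABAAABAABAABAAABAABAAABAABAAAB…AABAABAAABAABAAABAABAABAAABAABAAABAABAABAAABAABAAABAABAABA  (len 3363)

985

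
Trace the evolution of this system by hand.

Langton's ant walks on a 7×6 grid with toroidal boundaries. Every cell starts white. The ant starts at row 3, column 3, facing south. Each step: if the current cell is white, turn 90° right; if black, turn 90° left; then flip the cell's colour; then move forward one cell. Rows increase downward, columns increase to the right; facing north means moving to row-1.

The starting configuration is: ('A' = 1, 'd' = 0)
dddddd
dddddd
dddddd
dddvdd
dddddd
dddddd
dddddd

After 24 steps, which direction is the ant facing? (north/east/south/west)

north

t=0: dddddd
dddddd
dddddd
dddvdd
dddddd
dddddd
dddddd
t=1: dddddd
dddddd
dddddd
dd<Add
dddddd
dddddd
dddddd
t=2: dddddd
dddddd
dd^ddd
ddAAdd
dddddd
dddddd
dddddd
t=3: dddddd
dddddd
ddA>dd
ddAAdd
dddddd
dddddd
dddddd
t=4: dddddd
dddddd
ddAAdd
ddAvdd
dddddd
dddddd
dddddd
t=5: dddddd
dddddd
ddAAdd
ddAd>d
dddddd
dddddd
dddddd
t=6: dddddd
dddddd
ddAAdd
ddAdAd
ddddvd
dddddd
dddddd
t=7: dddddd
dddddd
ddAAdd
ddAdAd
ddd<Ad
dddddd
dddddd
t=8: dddddd
dddddd
ddAAdd
ddA^Ad
dddAAd
dddddd
dddddd
t=9: dddddd
dddddd
ddAAdd
ddAA>d
dddAAd
dddddd
dddddd
t=10: dddddd
dddddd
ddAA^d
ddAAdd
dddAAd
dddddd
dddddd
t=11: dddddd
dddddd
ddAAA>
ddAAdd
dddAAd
dddddd
dddddd
t=12: dddddd
dddddd
ddAAAA
ddAAdv
dddAAd
dddddd
dddddd
t=13: dddddd
dddddd
ddAAAA
ddAA<A
dddAAd
dddddd
dddddd
t=14: dddddd
dddddd
ddAA^A
ddAAAA
dddAAd
dddddd
dddddd
t=15: dddddd
dddddd
ddA<dA
ddAAAA
dddAAd
dddddd
dddddd
t=16: dddddd
dddddd
ddAddA
ddAvAA
dddAAd
dddddd
dddddd
t=17: dddddd
dddddd
ddAddA
ddAd>A
dddAAd
dddddd
dddddd
t=18: dddddd
dddddd
ddAd^A
ddAddA
dddAAd
dddddd
dddddd
t=19: dddddd
dddddd
ddAdA>
ddAddA
dddAAd
dddddd
dddddd
t=20: dddddd
ddddd^
ddAdAd
ddAddA
dddAAd
dddddd
dddddd
t=21: dddddd
>ddddA
ddAdAd
ddAddA
dddAAd
dddddd
dddddd
t=22: dddddd
AddddA
vdAdAd
ddAddA
dddAAd
dddddd
dddddd
t=23: dddddd
AddddA
AdAdA<
ddAddA
dddAAd
dddddd
dddddd
t=24: dddddd
Adddd^
AdAdAA
ddAddA
dddAAd
dddddd
dddddd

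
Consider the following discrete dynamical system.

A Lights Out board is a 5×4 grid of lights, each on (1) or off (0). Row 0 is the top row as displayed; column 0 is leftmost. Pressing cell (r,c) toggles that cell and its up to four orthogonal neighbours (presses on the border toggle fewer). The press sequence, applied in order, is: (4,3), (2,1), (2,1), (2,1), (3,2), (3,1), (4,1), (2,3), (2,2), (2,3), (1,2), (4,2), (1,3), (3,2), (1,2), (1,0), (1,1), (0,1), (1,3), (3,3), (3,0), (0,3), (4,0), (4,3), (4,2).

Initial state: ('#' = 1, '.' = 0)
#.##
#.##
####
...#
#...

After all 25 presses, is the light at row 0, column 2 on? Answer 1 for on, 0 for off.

1

t=0: #.##
#.##
####
...#
#...
t=1: #.##
#.##
####
....
#.##
t=2: #.##
####
...#
.#..
#.##
t=3: #.##
#.##
####
....
#.##
t=4: #.##
####
...#
.#..
#.##
t=5: #.##
####
..##
..##
#..#
t=6: #.##
####
.###
##.#
##.#
t=7: #.##
####
.###
#..#
..##
t=8: #.##
###.
.#..
#...
..##
t=9: #.##
##..
..##
#.#.
..##
t=10: #.##
##.#
....
#.##
..##
t=11: #..#
#.#.
..#.
#.##
..##
t=12: #..#
#.#.
..#.
#..#
.#..
t=13: #...
#..#
..##
#..#
.#..
t=14: #...
#..#
...#
###.
.##.
t=15: #.#.
###.
..##
###.
.##.
t=16: ..#.
..#.
#.##
###.
.##.
t=17: .##.
##..
####
###.
.##.
t=18: #...
#...
####
###.
.##.
t=19: #..#
#.##
###.
###.
.##.
t=20: #..#
#.##
####
##.#
.###
t=21: #..#
#.##
.###
...#
####
t=22: #.#.
#.#.
.###
...#
####
t=23: #.#.
#.#.
.###
#..#
..##
t=24: #.#.
#.#.
.###
#...
....
t=25: #.#.
#.#.
.###
#.#.
.###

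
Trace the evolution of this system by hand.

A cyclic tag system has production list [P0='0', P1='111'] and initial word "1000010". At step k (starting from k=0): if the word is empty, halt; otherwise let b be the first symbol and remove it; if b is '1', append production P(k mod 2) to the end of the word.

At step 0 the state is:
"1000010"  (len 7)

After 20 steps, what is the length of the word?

[0] "1000010"  (len 7)
[1] "0000100"  (len 7)
[2] "000100"  (len 6)
[3] "00100"  (len 5)
[4] "0100"  (len 4)
[5] "100"  (len 3)
[6] "00111"  (len 5)
[7] "0111"  (len 4)
[8] "111"  (len 3)
[9] "110"  (len 3)
[10] "10111"  (len 5)
[11] "01110"  (len 5)
[12] "1110"  (len 4)
[13] "1100"  (len 4)
[14] "100111"  (len 6)
[15] "001110"  (len 6)
[16] "01110"  (len 5)
[17] "1110"  (len 4)
[18] "110111"  (len 6)
[19] "101110"  (len 6)
[20] "01110111"  (len 8)

8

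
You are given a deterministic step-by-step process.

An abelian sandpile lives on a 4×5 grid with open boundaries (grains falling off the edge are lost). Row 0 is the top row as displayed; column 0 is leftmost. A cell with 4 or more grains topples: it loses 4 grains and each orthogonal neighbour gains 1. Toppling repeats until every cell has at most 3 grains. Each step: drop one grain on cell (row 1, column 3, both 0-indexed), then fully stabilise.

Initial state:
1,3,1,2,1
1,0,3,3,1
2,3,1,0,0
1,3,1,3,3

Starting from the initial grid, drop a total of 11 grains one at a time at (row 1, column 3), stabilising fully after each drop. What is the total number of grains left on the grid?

t=0: 1,3,1,2,1
1,0,3,3,1
2,3,1,0,0
1,3,1,3,3
t=1: 1,3,2,3,1
1,1,0,1,2
2,3,2,1,0
1,3,1,3,3
t=2: 1,3,2,3,1
1,1,0,2,2
2,3,2,1,0
1,3,1,3,3
t=3: 1,3,2,3,1
1,1,0,3,2
2,3,2,1,0
1,3,1,3,3
t=4: 1,3,3,0,2
1,1,1,1,3
2,3,2,2,0
1,3,1,3,3
t=5: 1,3,3,0,2
1,1,1,2,3
2,3,2,2,0
1,3,1,3,3
t=6: 1,3,3,0,2
1,1,1,3,3
2,3,2,2,0
1,3,1,3,3
t=7: 1,3,3,1,3
1,1,2,1,0
2,3,2,3,1
1,3,1,3,3
t=8: 1,3,3,1,3
1,1,2,2,0
2,3,2,3,1
1,3,1,3,3
t=9: 1,3,3,1,3
1,1,2,3,0
2,3,2,3,1
1,3,1,3,3
t=10: 1,3,3,2,3
1,1,3,1,1
2,3,3,1,3
1,3,2,1,0
t=11: 1,3,3,2,3
1,1,3,2,1
2,3,3,1,3
1,3,2,1,0

39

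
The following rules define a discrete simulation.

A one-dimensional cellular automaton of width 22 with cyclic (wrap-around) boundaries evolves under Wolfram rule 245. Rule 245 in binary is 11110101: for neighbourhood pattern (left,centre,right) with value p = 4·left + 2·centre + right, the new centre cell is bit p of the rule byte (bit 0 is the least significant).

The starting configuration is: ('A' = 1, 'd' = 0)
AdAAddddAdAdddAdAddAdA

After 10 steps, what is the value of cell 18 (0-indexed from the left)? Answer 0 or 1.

1

gen 0: AdAAddddAdAdddAdAddAdA
gen 1: AAdAAAAdAAAAAdAAAAdAAd
gen 2: dAAdAAAAdAAAAAdAAAAdAA
gen 3: AdAAdAAAAdAAAAAdAAAAdA
gen 4: AAdAAdAAAAdAAAAAdAAAAd
gen 5: dAAdAAdAAAAdAAAAAdAAAA
gen 6: AdAAdAAdAAAAdAAAAAdAAA
gen 7: AAdAAdAAdAAAAdAAAAAdAA
gen 8: AAAdAAdAAdAAAAdAAAAAdA
gen 9: AAAAdAAdAAdAAAAdAAAAAd
gen 10: dAAAAdAAdAAdAAAAdAAAAA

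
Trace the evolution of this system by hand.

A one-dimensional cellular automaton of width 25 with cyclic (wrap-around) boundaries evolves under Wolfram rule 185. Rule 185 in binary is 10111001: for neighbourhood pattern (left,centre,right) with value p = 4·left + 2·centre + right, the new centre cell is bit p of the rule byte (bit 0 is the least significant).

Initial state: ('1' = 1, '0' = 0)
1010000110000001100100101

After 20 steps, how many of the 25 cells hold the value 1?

t=0: 1010000110000001100100101
t=1: 0101110101111101010010011
t=2: 1011101011111010101001010
t=3: 0111010111110101010100101
t=4: 1110101111101010101010010
t=5: 1101011111010101010101001
t=6: 1010111110101010101010101
t=7: 0101111101010101010101011
t=8: 1011111010101010101010110
t=9: 0111110101010101010101101
t=10: 1111101010101010101011010
t=11: 1111010101010101010110101
t=12: 1110101010101010101101011
t=13: 1101010101010101011010111
t=14: 1010101010101010110101111
t=15: 0101010101010101101011111
t=16: 1010101010101011010111110
t=17: 0101010101010110101111101
t=18: 1010101010101101011111010
t=19: 0101010101011010111110101
t=20: 1010101010110101111101010

15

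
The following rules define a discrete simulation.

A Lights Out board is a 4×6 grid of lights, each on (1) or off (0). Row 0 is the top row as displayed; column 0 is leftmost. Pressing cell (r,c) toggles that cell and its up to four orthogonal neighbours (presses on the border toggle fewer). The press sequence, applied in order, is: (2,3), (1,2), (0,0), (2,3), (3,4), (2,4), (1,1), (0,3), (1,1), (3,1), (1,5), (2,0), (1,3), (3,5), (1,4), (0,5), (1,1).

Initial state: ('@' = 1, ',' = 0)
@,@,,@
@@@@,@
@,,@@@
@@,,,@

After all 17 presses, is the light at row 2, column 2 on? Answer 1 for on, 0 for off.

1

t=0: @,@,,@
@@@@,@
@,,@@@
@@,,,@
t=1: @,@,,@
@@@,,@
@,@,,@
@@,@,@
t=2: @,,,,@
@,,@,@
@,,,,@
@@,@,@
t=3: ,@,,,@
,,,@,@
@,,,,@
@@,@,@
t=4: ,@,,,@
,,,,,@
@,@@@@
@@,,,@
t=5: ,@,,,@
,,,,,@
@,@@,@
@@,@@,
t=6: ,@,,,@
,,,,@@
@,@,@,
@@,@,,
t=7: ,,,,,@
@@@,@@
@@@,@,
@@,@,,
t=8: ,,@@@@
@@@@@@
@@@,@,
@@,@,,
t=9: ,@@@@@
,,,@@@
@,@,@,
@@,@,,
t=10: ,@@@@@
,,,@@@
@@@,@,
,,@@,,
t=11: ,@@@@,
,,,@,,
@@@,@@
,,@@,,
t=12: ,@@@@,
@,,@,,
,,@,@@
@,@@,,
t=13: ,@@,@,
@,@,@,
,,@@@@
@,@@,,
t=14: ,@@,@,
@,@,@,
,,@@@,
@,@@@@
t=15: ,@@,,,
@,@@,@
,,@@,,
@,@@@@
t=16: ,@@,@@
@,@@,,
,,@@,,
@,@@@@
t=17: ,,@,@@
,@,@,,
,@@@,,
@,@@@@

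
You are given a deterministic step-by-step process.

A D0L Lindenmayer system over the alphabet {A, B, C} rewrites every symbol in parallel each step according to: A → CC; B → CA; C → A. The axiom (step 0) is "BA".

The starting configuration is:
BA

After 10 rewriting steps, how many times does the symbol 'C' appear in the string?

[0] BA
[1] CACC
[2] ACCAA
[3] CCAACCCC
[4] AACCCCAAAA
[5] CCCCAAAACCCCCCCC
[6] AAAACCCCCCCCAAAAAAAA
[7] CCCCCCCCAAAAAAAACCCCCCCCCCCCCCCC
[8] AAAAAAAACCCCCCCCCCCCCCCCAAAAAAAAAAAAAAAA
[9] CCCCCCCCCCCCCCCCAAAAAAAAAAAAAAAACCCCCCCCCCCCCCCCCCCCCCCCCCCCCCCC
[10] AAAAAAAAAAAAAAAACCCCCCCCCCCCCCCCCCCCCCCCCCCCCCCCAAAAAAAAAAAAAAAAAAAAAAAAAAAAAAAA

32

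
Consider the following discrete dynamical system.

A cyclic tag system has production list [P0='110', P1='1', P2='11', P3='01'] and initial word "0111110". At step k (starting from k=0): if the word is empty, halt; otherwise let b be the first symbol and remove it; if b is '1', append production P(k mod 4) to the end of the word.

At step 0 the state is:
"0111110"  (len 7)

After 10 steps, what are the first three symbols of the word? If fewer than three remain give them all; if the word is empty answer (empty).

011

gen 0: "0111110"  (len 7)
gen 1: "111110"  (len 6)
gen 2: "111101"  (len 6)
gen 3: "1110111"  (len 7)
gen 4: "11011101"  (len 8)
gen 5: "1011101110"  (len 10)
gen 6: "0111011101"  (len 10)
gen 7: "111011101"  (len 9)
gen 8: "1101110101"  (len 10)
gen 9: "101110101110"  (len 12)
gen 10: "011101011101"  (len 12)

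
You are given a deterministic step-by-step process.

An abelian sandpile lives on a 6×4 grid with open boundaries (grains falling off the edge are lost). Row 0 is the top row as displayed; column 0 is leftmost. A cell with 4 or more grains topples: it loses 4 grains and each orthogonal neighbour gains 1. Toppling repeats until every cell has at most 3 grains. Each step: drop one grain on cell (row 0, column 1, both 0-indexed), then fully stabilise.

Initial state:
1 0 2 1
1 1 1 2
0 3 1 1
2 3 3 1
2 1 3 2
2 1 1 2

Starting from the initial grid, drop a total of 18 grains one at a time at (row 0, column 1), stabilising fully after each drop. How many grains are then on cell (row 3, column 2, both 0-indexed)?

1

gen 0: 1 0 2 1
1 1 1 2
0 3 1 1
2 3 3 1
2 1 3 2
2 1 1 2
gen 1: 1 1 2 1
1 1 1 2
0 3 1 1
2 3 3 1
2 1 3 2
2 1 1 2
gen 2: 1 2 2 1
1 1 1 2
0 3 1 1
2 3 3 1
2 1 3 2
2 1 1 2
gen 3: 1 3 2 1
1 1 1 2
0 3 1 1
2 3 3 1
2 1 3 2
2 1 1 2
gen 4: 2 0 3 1
1 2 1 2
0 3 1 1
2 3 3 1
2 1 3 2
2 1 1 2
gen 5: 2 1 3 1
1 2 1 2
0 3 1 1
2 3 3 1
2 1 3 2
2 1 1 2
gen 6: 2 2 3 1
1 2 1 2
0 3 1 1
2 3 3 1
2 1 3 2
2 1 1 2
gen 7: 2 3 3 1
1 2 1 2
0 3 1 1
2 3 3 1
2 1 3 2
2 1 1 2
gen 8: 3 1 0 2
1 3 2 2
0 3 1 1
2 3 3 1
2 1 3 2
2 1 1 2
gen 9: 3 2 0 2
1 3 2 2
0 3 1 1
2 3 3 1
2 1 3 2
2 1 1 2
gen 10: 3 3 0 2
1 3 2 2
0 3 1 1
2 3 3 1
2 1 3 2
2 1 1 2
gen 11: 0 2 1 2
3 1 3 2
1 1 3 1
3 1 1 2
2 3 0 3
2 1 2 2
gen 12: 0 3 1 2
3 1 3 2
1 1 3 1
3 1 1 2
2 3 0 3
2 1 2 2
gen 13: 1 0 2 2
3 2 3 2
1 1 3 1
3 1 1 2
2 3 0 3
2 1 2 2
gen 14: 1 1 2 2
3 2 3 2
1 1 3 1
3 1 1 2
2 3 0 3
2 1 2 2
gen 15: 1 2 2 2
3 2 3 2
1 1 3 1
3 1 1 2
2 3 0 3
2 1 2 2
gen 16: 1 3 2 2
3 2 3 2
1 1 3 1
3 1 1 2
2 3 0 3
2 1 2 2
gen 17: 2 0 3 2
3 3 3 2
1 1 3 1
3 1 1 2
2 3 0 3
2 1 2 2
gen 18: 2 1 3 2
3 3 3 2
1 1 3 1
3 1 1 2
2 3 0 3
2 1 2 2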